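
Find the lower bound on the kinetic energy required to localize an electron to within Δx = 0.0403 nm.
5.865 eV

Localizing a particle requires giving it sufficient momentum uncertainty:

1. From uncertainty principle: Δp ≥ ℏ/(2Δx)
   Δp_min = (1.055e-34 J·s) / (2 × 4.030e-11 m)
   Δp_min = 1.308e-24 kg·m/s

2. This momentum uncertainty corresponds to kinetic energy:
   KE ≈ (Δp)²/(2m) = (1.308e-24)²/(2 × 9.109e-31 kg)
   KE = 9.396e-19 J = 5.865 eV

Tighter localization requires more energy.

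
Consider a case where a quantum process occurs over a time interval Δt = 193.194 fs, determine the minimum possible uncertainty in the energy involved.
1.703 meV

Using the energy-time uncertainty principle:
ΔEΔt ≥ ℏ/2

The minimum uncertainty in energy is:
ΔE_min = ℏ/(2Δt)
ΔE_min = (1.055e-34 J·s) / (2 × 1.932e-13 s)
ΔE_min = 2.729e-22 J = 1.703 meV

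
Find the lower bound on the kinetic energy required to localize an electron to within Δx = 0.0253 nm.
14.881 eV

Localizing a particle requires giving it sufficient momentum uncertainty:

1. From uncertainty principle: Δp ≥ ℏ/(2Δx)
   Δp_min = (1.055e-34 J·s) / (2 × 2.530e-11 m)
   Δp_min = 2.084e-24 kg·m/s

2. This momentum uncertainty corresponds to kinetic energy:
   KE ≈ (Δp)²/(2m) = (2.084e-24)²/(2 × 9.109e-31 kg)
   KE = 2.384e-18 J = 14.881 eV

Tighter localization requires more energy.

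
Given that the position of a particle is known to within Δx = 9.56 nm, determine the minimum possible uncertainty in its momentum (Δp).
5.516 × 10^-27 kg·m/s

Using the Heisenberg uncertainty principle:
ΔxΔp ≥ ℏ/2

The minimum uncertainty in momentum is:
Δp_min = ℏ/(2Δx)
Δp_min = (1.055e-34 J·s) / (2 × 9.560e-09 m)
Δp_min = 5.516e-27 kg·m/s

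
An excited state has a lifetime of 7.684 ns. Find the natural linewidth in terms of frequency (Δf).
10.356 MHz

Using the energy-time uncertainty principle and E = hf:
ΔEΔt ≥ ℏ/2
hΔf·Δt ≥ ℏ/2

The minimum frequency uncertainty is:
Δf = ℏ/(2hτ) = 1/(4πτ)
Δf = 1/(4π × 7.684e-09 s)
Δf = 1.036e+07 Hz = 10.356 MHz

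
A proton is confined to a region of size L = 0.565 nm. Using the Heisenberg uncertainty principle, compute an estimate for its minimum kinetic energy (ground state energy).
16.250 μeV

Using the uncertainty principle to estimate ground state energy:

1. The position uncertainty is approximately the confinement size:
   Δx ≈ L = 5.650e-10 m

2. From ΔxΔp ≥ ℏ/2, the minimum momentum uncertainty is:
   Δp ≈ ℏ/(2L) = 9.332e-26 kg·m/s

3. The kinetic energy is approximately:
   KE ≈ (Δp)²/(2m) = (9.332e-26)²/(2 × 1.673e-27 kg)
   KE ≈ 2.604e-24 J = 16.250 μeV

This is an order-of-magnitude estimate of the ground state energy.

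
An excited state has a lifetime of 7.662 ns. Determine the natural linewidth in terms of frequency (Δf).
10.386 MHz

Using the energy-time uncertainty principle and E = hf:
ΔEΔt ≥ ℏ/2
hΔf·Δt ≥ ℏ/2

The minimum frequency uncertainty is:
Δf = ℏ/(2hτ) = 1/(4πτ)
Δf = 1/(4π × 7.662e-09 s)
Δf = 1.039e+07 Hz = 10.386 MHz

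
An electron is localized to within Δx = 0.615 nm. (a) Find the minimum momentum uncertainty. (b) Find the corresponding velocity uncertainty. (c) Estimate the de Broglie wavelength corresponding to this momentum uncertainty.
(a) Δp_min = 8.574 × 10^-26 kg·m/s
(b) Δv_min = 94.120 km/s
(c) λ_dB = 7.728 nm

Step-by-step:

(a) From the uncertainty principle:
Δp_min = ℏ/(2Δx) = (1.055e-34 J·s)/(2 × 6.150e-10 m) = 8.574e-26 kg·m/s

(b) The velocity uncertainty:
Δv = Δp/m = (8.574e-26 kg·m/s)/(9.109e-31 kg) = 9.412e+04 m/s = 94.120 km/s

(c) The de Broglie wavelength for this momentum:
λ = h/p = (6.626e-34 J·s)/(8.574e-26 kg·m/s) = 7.728e-09 m = 7.728 nm

Note: The de Broglie wavelength is comparable to the localization size, as expected from wave-particle duality.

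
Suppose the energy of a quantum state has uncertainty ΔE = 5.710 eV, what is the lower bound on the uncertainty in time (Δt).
57.637 as

Using the energy-time uncertainty principle:
ΔEΔt ≥ ℏ/2

The minimum uncertainty in time is:
Δt_min = ℏ/(2ΔE)
Δt_min = (1.055e-34 J·s) / (2 × 9.148e-19 J)
Δt_min = 5.764e-17 s = 57.637 as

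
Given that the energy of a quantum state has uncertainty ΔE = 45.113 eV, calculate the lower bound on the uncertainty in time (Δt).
7.295 as

Using the energy-time uncertainty principle:
ΔEΔt ≥ ℏ/2

The minimum uncertainty in time is:
Δt_min = ℏ/(2ΔE)
Δt_min = (1.055e-34 J·s) / (2 × 7.228e-18 J)
Δt_min = 7.295e-18 s = 7.295 as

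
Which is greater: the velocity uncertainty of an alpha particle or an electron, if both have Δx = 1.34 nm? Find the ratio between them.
The electron has the larger minimum velocity uncertainty, by a ratio of 7294.3.

For both particles, Δp_min = ℏ/(2Δx) = 3.935e-26 kg·m/s (same for both).

The velocity uncertainty is Δv = Δp/m:
- alpha particle: Δv = 3.935e-26 / 6.645e-27 = 5.922e+00 m/s = 5.922 m/s
- electron: Δv = 3.935e-26 / 9.109e-31 = 4.320e+04 m/s = 43.197 km/s

Ratio: 4.320e+04 / 5.922e+00 = 7294.3

The lighter particle has larger velocity uncertainty because Δv ∝ 1/m.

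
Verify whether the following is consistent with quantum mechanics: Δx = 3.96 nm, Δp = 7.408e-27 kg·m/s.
No, it violates the uncertainty principle (impossible measurement).

Calculate the product ΔxΔp:
ΔxΔp = (3.960e-09 m) × (7.408e-27 kg·m/s)
ΔxΔp = 2.934e-35 J·s

Compare to the minimum allowed value ℏ/2:
ℏ/2 = 5.273e-35 J·s

Since ΔxΔp = 2.934e-35 J·s < 5.273e-35 J·s = ℏ/2,
the measurement violates the uncertainty principle.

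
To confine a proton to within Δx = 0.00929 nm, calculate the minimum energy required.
60.107 meV

Localizing a particle requires giving it sufficient momentum uncertainty:

1. From uncertainty principle: Δp ≥ ℏ/(2Δx)
   Δp_min = (1.055e-34 J·s) / (2 × 9.290e-12 m)
   Δp_min = 5.676e-24 kg·m/s

2. This momentum uncertainty corresponds to kinetic energy:
   KE ≈ (Δp)²/(2m) = (5.676e-24)²/(2 × 1.673e-27 kg)
   KE = 9.630e-21 J = 60.107 meV

Tighter localization requires more energy.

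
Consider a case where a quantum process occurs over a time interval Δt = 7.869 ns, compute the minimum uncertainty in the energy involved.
41.823 neV

Using the energy-time uncertainty principle:
ΔEΔt ≥ ℏ/2

The minimum uncertainty in energy is:
ΔE_min = ℏ/(2Δt)
ΔE_min = (1.055e-34 J·s) / (2 × 7.869e-09 s)
ΔE_min = 6.701e-27 J = 41.823 neV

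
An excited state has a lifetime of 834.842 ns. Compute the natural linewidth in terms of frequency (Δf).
95.320 kHz

Using the energy-time uncertainty principle and E = hf:
ΔEΔt ≥ ℏ/2
hΔf·Δt ≥ ℏ/2

The minimum frequency uncertainty is:
Δf = ℏ/(2hτ) = 1/(4πτ)
Δf = 1/(4π × 8.348e-07 s)
Δf = 9.532e+04 Hz = 95.320 kHz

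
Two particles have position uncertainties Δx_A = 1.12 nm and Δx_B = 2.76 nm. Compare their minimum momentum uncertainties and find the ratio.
Particle A has the larger minimum momentum uncertainty, by a factor of 2.46.

For each particle, the minimum momentum uncertainty is Δp_min = ℏ/(2Δx):

Particle A: Δp_A = ℏ/(2×1.120e-09 m) = 4.708e-26 kg·m/s
Particle B: Δp_B = ℏ/(2×2.760e-09 m) = 1.910e-26 kg·m/s

Ratio: Δp_A/Δp_B = 2.46

Since Δp_min ∝ 1/Δx, the particle with smaller position uncertainty (A) has larger momentum uncertainty.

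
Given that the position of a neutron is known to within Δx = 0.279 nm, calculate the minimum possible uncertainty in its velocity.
112.836 m/s

Using the Heisenberg uncertainty principle and Δp = mΔv:
ΔxΔp ≥ ℏ/2
Δx(mΔv) ≥ ℏ/2

The minimum uncertainty in velocity is:
Δv_min = ℏ/(2mΔx)
Δv_min = (1.055e-34 J·s) / (2 × 1.675e-27 kg × 2.790e-10 m)
Δv_min = 1.128e+02 m/s = 112.836 m/s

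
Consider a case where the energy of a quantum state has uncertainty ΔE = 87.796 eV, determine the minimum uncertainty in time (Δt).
3.749 as

Using the energy-time uncertainty principle:
ΔEΔt ≥ ℏ/2

The minimum uncertainty in time is:
Δt_min = ℏ/(2ΔE)
Δt_min = (1.055e-34 J·s) / (2 × 1.407e-17 J)
Δt_min = 3.749e-18 s = 3.749 as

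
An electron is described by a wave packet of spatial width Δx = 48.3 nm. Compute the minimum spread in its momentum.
1.092 × 10^-27 kg·m/s

For a wave packet, the spatial width Δx and momentum spread Δp are related by the uncertainty principle:
ΔxΔp ≥ ℏ/2

The minimum momentum spread is:
Δp_min = ℏ/(2Δx)
Δp_min = (1.055e-34 J·s) / (2 × 4.830e-08 m)
Δp_min = 1.092e-27 kg·m/s

A wave packet cannot have both a well-defined position and well-defined momentum.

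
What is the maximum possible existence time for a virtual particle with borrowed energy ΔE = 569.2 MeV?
5.782 × 10^-25 s

Using the energy-time uncertainty principle:
ΔEΔt ≥ ℏ/2

For a virtual particle borrowing energy ΔE, the maximum lifetime is:
Δt_max = ℏ/(2ΔE)

Converting energy:
ΔE = 569.2 MeV = 9.120e-11 J

Δt_max = (1.055e-34 J·s) / (2 × 9.120e-11 J)
Δt_max = 5.782e-25 s = 5.782 × 10^-25 s

Virtual particles with higher borrowed energy exist for shorter times.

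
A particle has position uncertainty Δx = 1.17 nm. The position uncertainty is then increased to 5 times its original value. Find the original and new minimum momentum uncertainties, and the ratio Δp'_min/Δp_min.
Original Δp_min = 4.507 × 10^-26 kg·m/s; new Δp'_min = 9.013 × 10^-27 kg·m/s; ratio Δp'_min/Δp_min = 1/5.

From the uncertainty principle ΔxΔp ≥ ℏ/2, the minimum momentum uncertainty is Δp_min = ℏ/(2Δx).

Original (Δx = 1.17 nm = 1.170e-09 m):
Δp_min = (1.055e-34 J·s)/(2 × 1.170e-09 m) = 4.507e-26 kg·m/s

When Δx → 5Δx:
Δp'_min = ℏ/(2 × 5Δx) = (1/5) × ℏ/(2Δx) = (1/5) × Δp_min
Δp'_min = 1/5 × 4.507e-26 kg·m/s = 9.013e-27 kg·m/s

Since Δp_min ∝ 1/Δx, when Δx is increased to 5 times its original value, Δp_min decreases to 1/5 of its original value.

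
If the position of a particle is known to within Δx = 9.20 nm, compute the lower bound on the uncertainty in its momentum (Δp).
5.731 × 10^-27 kg·m/s

Using the Heisenberg uncertainty principle:
ΔxΔp ≥ ℏ/2

The minimum uncertainty in momentum is:
Δp_min = ℏ/(2Δx)
Δp_min = (1.055e-34 J·s) / (2 × 9.200e-09 m)
Δp_min = 5.731e-27 kg·m/s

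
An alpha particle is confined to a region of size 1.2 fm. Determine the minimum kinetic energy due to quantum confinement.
906.811 keV

Using the uncertainty principle:

1. Position uncertainty: Δx ≈ 1.200e-15 m
2. Minimum momentum uncertainty: Δp = ℏ/(2Δx) = 4.394e-20 kg·m/s
3. Minimum kinetic energy:
   KE = (Δp)²/(2m) = (4.394e-20)²/(2 × 6.645e-27 kg)
   KE = 1.453e-13 J = 906.811 keV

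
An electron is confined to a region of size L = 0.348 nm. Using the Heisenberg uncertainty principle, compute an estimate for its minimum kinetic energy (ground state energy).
78.651 meV

Using the uncertainty principle to estimate ground state energy:

1. The position uncertainty is approximately the confinement size:
   Δx ≈ L = 3.480e-10 m

2. From ΔxΔp ≥ ℏ/2, the minimum momentum uncertainty is:
   Δp ≈ ℏ/(2L) = 1.515e-25 kg·m/s

3. The kinetic energy is approximately:
   KE ≈ (Δp)²/(2m) = (1.515e-25)²/(2 × 9.109e-31 kg)
   KE ≈ 1.260e-20 J = 78.651 meV

This is an order-of-magnitude estimate of the ground state energy.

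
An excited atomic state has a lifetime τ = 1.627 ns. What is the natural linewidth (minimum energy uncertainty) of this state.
202.278 neV

Using the energy-time uncertainty principle:
ΔEΔt ≥ ℏ/2

The lifetime τ represents the time uncertainty Δt.
The natural linewidth (minimum energy uncertainty) is:

ΔE = ℏ/(2τ)
ΔE = (1.055e-34 J·s) / (2 × 1.627e-09 s)
ΔE = 3.241e-26 J = 202.278 neV

This natural linewidth limits the precision of spectroscopic measurements.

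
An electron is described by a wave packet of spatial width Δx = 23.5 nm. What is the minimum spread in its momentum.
2.244 × 10^-27 kg·m/s

For a wave packet, the spatial width Δx and momentum spread Δp are related by the uncertainty principle:
ΔxΔp ≥ ℏ/2

The minimum momentum spread is:
Δp_min = ℏ/(2Δx)
Δp_min = (1.055e-34 J·s) / (2 × 2.350e-08 m)
Δp_min = 2.244e-27 kg·m/s

A wave packet cannot have both a well-defined position and well-defined momentum.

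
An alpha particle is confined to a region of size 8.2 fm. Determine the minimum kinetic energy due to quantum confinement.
19.420 keV

Using the uncertainty principle:

1. Position uncertainty: Δx ≈ 8.200e-15 m
2. Minimum momentum uncertainty: Δp = ℏ/(2Δx) = 6.430e-21 kg·m/s
3. Minimum kinetic energy:
   KE = (Δp)²/(2m) = (6.430e-21)²/(2 × 6.645e-27 kg)
   KE = 3.111e-15 J = 19.420 keV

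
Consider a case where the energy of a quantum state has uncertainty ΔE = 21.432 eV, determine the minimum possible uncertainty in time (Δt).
15.356 as

Using the energy-time uncertainty principle:
ΔEΔt ≥ ℏ/2

The minimum uncertainty in time is:
Δt_min = ℏ/(2ΔE)
Δt_min = (1.055e-34 J·s) / (2 × 3.434e-18 J)
Δt_min = 1.536e-17 s = 15.356 as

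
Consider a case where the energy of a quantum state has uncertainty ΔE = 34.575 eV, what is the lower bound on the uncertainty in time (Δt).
9.519 as

Using the energy-time uncertainty principle:
ΔEΔt ≥ ℏ/2

The minimum uncertainty in time is:
Δt_min = ℏ/(2ΔE)
Δt_min = (1.055e-34 J·s) / (2 × 5.540e-18 J)
Δt_min = 9.519e-18 s = 9.519 as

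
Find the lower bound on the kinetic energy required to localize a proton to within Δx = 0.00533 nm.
182.600 meV

Localizing a particle requires giving it sufficient momentum uncertainty:

1. From uncertainty principle: Δp ≥ ℏ/(2Δx)
   Δp_min = (1.055e-34 J·s) / (2 × 5.330e-12 m)
   Δp_min = 9.893e-24 kg·m/s

2. This momentum uncertainty corresponds to kinetic energy:
   KE ≈ (Δp)²/(2m) = (9.893e-24)²/(2 × 1.673e-27 kg)
   KE = 2.926e-20 J = 182.600 meV

Tighter localization requires more energy.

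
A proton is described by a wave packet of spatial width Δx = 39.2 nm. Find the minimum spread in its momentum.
1.345 × 10^-27 kg·m/s

For a wave packet, the spatial width Δx and momentum spread Δp are related by the uncertainty principle:
ΔxΔp ≥ ℏ/2

The minimum momentum spread is:
Δp_min = ℏ/(2Δx)
Δp_min = (1.055e-34 J·s) / (2 × 3.920e-08 m)
Δp_min = 1.345e-27 kg·m/s

A wave packet cannot have both a well-defined position and well-defined momentum.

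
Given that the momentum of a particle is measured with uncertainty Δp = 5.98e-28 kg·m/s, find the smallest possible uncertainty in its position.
88.175 nm

Using the Heisenberg uncertainty principle:
ΔxΔp ≥ ℏ/2

The minimum uncertainty in position is:
Δx_min = ℏ/(2Δp)
Δx_min = (1.055e-34 J·s) / (2 × 5.980e-28 kg·m/s)
Δx_min = 8.817e-08 m = 88.175 nm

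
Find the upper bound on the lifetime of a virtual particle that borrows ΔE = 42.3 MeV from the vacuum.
7.780 ys

Using the energy-time uncertainty principle:
ΔEΔt ≥ ℏ/2

For a virtual particle borrowing energy ΔE, the maximum lifetime is:
Δt_max = ℏ/(2ΔE)

Converting energy:
ΔE = 42.3 MeV = 6.777e-12 J

Δt_max = (1.055e-34 J·s) / (2 × 6.777e-12 J)
Δt_max = 7.780e-24 s = 7.780 ys

Virtual particles with higher borrowed energy exist for shorter times.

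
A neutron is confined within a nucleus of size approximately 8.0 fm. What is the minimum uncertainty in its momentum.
6.591 × 10^-21 kg·m/s

Using the Heisenberg uncertainty principle:
ΔxΔp ≥ ℏ/2

With Δx ≈ L = 8.000e-15 m (the confinement size):
Δp_min = ℏ/(2Δx)
Δp_min = (1.055e-34 J·s) / (2 × 8.000e-15 m)
Δp_min = 6.591e-21 kg·m/s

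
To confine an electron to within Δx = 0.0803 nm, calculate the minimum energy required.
1.477 eV

Localizing a particle requires giving it sufficient momentum uncertainty:

1. From uncertainty principle: Δp ≥ ℏ/(2Δx)
   Δp_min = (1.055e-34 J·s) / (2 × 8.030e-11 m)
   Δp_min = 6.566e-25 kg·m/s

2. This momentum uncertainty corresponds to kinetic energy:
   KE ≈ (Δp)²/(2m) = (6.566e-25)²/(2 × 9.109e-31 kg)
   KE = 2.367e-19 J = 1.477 eV

Tighter localization requires more energy.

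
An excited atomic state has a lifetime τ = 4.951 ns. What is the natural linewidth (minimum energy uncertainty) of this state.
66.473 neV

Using the energy-time uncertainty principle:
ΔEΔt ≥ ℏ/2

The lifetime τ represents the time uncertainty Δt.
The natural linewidth (minimum energy uncertainty) is:

ΔE = ℏ/(2τ)
ΔE = (1.055e-34 J·s) / (2 × 4.951e-09 s)
ΔE = 1.065e-26 J = 66.473 neV

This natural linewidth limits the precision of spectroscopic measurements.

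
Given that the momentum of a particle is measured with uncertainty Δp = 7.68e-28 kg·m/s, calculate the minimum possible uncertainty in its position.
68.657 nm

Using the Heisenberg uncertainty principle:
ΔxΔp ≥ ℏ/2

The minimum uncertainty in position is:
Δx_min = ℏ/(2Δp)
Δx_min = (1.055e-34 J·s) / (2 × 7.680e-28 kg·m/s)
Δx_min = 6.866e-08 m = 68.657 nm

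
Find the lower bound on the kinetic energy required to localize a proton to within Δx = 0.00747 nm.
92.964 meV

Localizing a particle requires giving it sufficient momentum uncertainty:

1. From uncertainty principle: Δp ≥ ℏ/(2Δx)
   Δp_min = (1.055e-34 J·s) / (2 × 7.470e-12 m)
   Δp_min = 7.059e-24 kg·m/s

2. This momentum uncertainty corresponds to kinetic energy:
   KE ≈ (Δp)²/(2m) = (7.059e-24)²/(2 × 1.673e-27 kg)
   KE = 1.489e-20 J = 92.964 meV

Tighter localization requires more energy.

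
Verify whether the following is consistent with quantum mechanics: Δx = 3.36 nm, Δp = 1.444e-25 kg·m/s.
Yes, it satisfies the uncertainty principle.

Calculate the product ΔxΔp:
ΔxΔp = (3.360e-09 m) × (1.444e-25 kg·m/s)
ΔxΔp = 4.852e-34 J·s

Compare to the minimum allowed value ℏ/2:
ℏ/2 = 5.273e-35 J·s

Since ΔxΔp = 4.852e-34 J·s ≥ 5.273e-35 J·s = ℏ/2,
the measurement satisfies the uncertainty principle.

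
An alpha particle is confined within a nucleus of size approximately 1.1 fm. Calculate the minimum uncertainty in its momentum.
4.794 × 10^-20 kg·m/s

Using the Heisenberg uncertainty principle:
ΔxΔp ≥ ℏ/2

With Δx ≈ L = 1.100e-15 m (the confinement size):
Δp_min = ℏ/(2Δx)
Δp_min = (1.055e-34 J·s) / (2 × 1.100e-15 m)
Δp_min = 4.794e-20 kg·m/s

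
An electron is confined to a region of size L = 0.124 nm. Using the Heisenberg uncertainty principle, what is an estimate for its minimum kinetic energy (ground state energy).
619.469 meV

Using the uncertainty principle to estimate ground state energy:

1. The position uncertainty is approximately the confinement size:
   Δx ≈ L = 1.240e-10 m

2. From ΔxΔp ≥ ℏ/2, the minimum momentum uncertainty is:
   Δp ≈ ℏ/(2L) = 4.252e-25 kg·m/s

3. The kinetic energy is approximately:
   KE ≈ (Δp)²/(2m) = (4.252e-25)²/(2 × 9.109e-31 kg)
   KE ≈ 9.925e-20 J = 619.469 meV

This is an order-of-magnitude estimate of the ground state energy.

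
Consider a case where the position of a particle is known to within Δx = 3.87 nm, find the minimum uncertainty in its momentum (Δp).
1.362 × 10^-26 kg·m/s

Using the Heisenberg uncertainty principle:
ΔxΔp ≥ ℏ/2

The minimum uncertainty in momentum is:
Δp_min = ℏ/(2Δx)
Δp_min = (1.055e-34 J·s) / (2 × 3.870e-09 m)
Δp_min = 1.362e-26 kg·m/s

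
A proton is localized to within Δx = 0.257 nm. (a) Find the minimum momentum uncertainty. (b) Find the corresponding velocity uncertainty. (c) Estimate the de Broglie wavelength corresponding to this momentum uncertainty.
(a) Δp_min = 2.052 × 10^-25 kg·m/s
(b) Δv_min = 122.663 m/s
(c) λ_dB = 3.230 nm

Step-by-step:

(a) From the uncertainty principle:
Δp_min = ℏ/(2Δx) = (1.055e-34 J·s)/(2 × 2.570e-10 m) = 2.052e-25 kg·m/s

(b) The velocity uncertainty:
Δv = Δp/m = (2.052e-25 kg·m/s)/(1.673e-27 kg) = 1.227e+02 m/s = 122.663 m/s

(c) The de Broglie wavelength for this momentum:
λ = h/p = (6.626e-34 J·s)/(2.052e-25 kg·m/s) = 3.230e-09 m = 3.230 nm

Note: The de Broglie wavelength is comparable to the localization size, as expected from wave-particle duality.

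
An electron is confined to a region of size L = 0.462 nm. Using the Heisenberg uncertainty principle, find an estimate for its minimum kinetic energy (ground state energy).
44.625 meV

Using the uncertainty principle to estimate ground state energy:

1. The position uncertainty is approximately the confinement size:
   Δx ≈ L = 4.620e-10 m

2. From ΔxΔp ≥ ℏ/2, the minimum momentum uncertainty is:
   Δp ≈ ℏ/(2L) = 1.141e-25 kg·m/s

3. The kinetic energy is approximately:
   KE ≈ (Δp)²/(2m) = (1.141e-25)²/(2 × 9.109e-31 kg)
   KE ≈ 7.150e-21 J = 44.625 meV

This is an order-of-magnitude estimate of the ground state energy.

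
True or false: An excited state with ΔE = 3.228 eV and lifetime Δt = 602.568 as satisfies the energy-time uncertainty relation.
Yes, it satisfies the uncertainty relation.

Calculate the product ΔEΔt:
ΔE = 3.228 eV = 5.172e-19 J
ΔEΔt = (5.172e-19 J) × (6.026e-16 s)
ΔEΔt = 3.116e-34 J·s

Compare to the minimum allowed value ℏ/2:
ℏ/2 = 5.273e-35 J·s

Since ΔEΔt = 3.116e-34 J·s ≥ 5.273e-35 J·s = ℏ/2,
this satisfies the uncertainty relation.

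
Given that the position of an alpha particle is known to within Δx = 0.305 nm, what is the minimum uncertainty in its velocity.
26.018 m/s

Using the Heisenberg uncertainty principle and Δp = mΔv:
ΔxΔp ≥ ℏ/2
Δx(mΔv) ≥ ℏ/2

The minimum uncertainty in velocity is:
Δv_min = ℏ/(2mΔx)
Δv_min = (1.055e-34 J·s) / (2 × 6.645e-27 kg × 3.050e-10 m)
Δv_min = 2.602e+01 m/s = 26.018 m/s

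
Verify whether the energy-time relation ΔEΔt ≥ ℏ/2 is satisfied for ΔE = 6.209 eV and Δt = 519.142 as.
Yes, it satisfies the uncertainty relation.

Calculate the product ΔEΔt:
ΔE = 6.209 eV = 9.948e-19 J
ΔEΔt = (9.948e-19 J) × (5.191e-16 s)
ΔEΔt = 5.164e-34 J·s

Compare to the minimum allowed value ℏ/2:
ℏ/2 = 5.273e-35 J·s

Since ΔEΔt = 5.164e-34 J·s ≥ 5.273e-35 J·s = ℏ/2,
this satisfies the uncertainty relation.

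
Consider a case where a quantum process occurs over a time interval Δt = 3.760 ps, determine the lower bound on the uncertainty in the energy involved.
87.528 μeV

Using the energy-time uncertainty principle:
ΔEΔt ≥ ℏ/2

The minimum uncertainty in energy is:
ΔE_min = ℏ/(2Δt)
ΔE_min = (1.055e-34 J·s) / (2 × 3.760e-12 s)
ΔE_min = 1.402e-23 J = 87.528 μeV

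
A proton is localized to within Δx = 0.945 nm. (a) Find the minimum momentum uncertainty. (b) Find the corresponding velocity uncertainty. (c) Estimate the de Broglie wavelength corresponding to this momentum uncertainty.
(a) Δp_min = 5.580 × 10^-26 kg·m/s
(b) Δv_min = 33.359 m/s
(c) λ_dB = 11.875 nm

Step-by-step:

(a) From the uncertainty principle:
Δp_min = ℏ/(2Δx) = (1.055e-34 J·s)/(2 × 9.450e-10 m) = 5.580e-26 kg·m/s

(b) The velocity uncertainty:
Δv = Δp/m = (5.580e-26 kg·m/s)/(1.673e-27 kg) = 3.336e+01 m/s = 33.359 m/s

(c) The de Broglie wavelength for this momentum:
λ = h/p = (6.626e-34 J·s)/(5.580e-26 kg·m/s) = 1.188e-08 m = 11.875 nm

Note: The de Broglie wavelength is comparable to the localization size, as expected from wave-particle duality.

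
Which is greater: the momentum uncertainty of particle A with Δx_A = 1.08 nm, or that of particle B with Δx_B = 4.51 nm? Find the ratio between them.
Particle A has the larger minimum momentum uncertainty, by a factor of 4.18.

For each particle, the minimum momentum uncertainty is Δp_min = ℏ/(2Δx):

Particle A: Δp_A = ℏ/(2×1.080e-09 m) = 4.882e-26 kg·m/s
Particle B: Δp_B = ℏ/(2×4.510e-09 m) = 1.169e-26 kg·m/s

Ratio: Δp_A/Δp_B = 4.18

Since Δp_min ∝ 1/Δx, the particle with smaller position uncertainty (A) has larger momentum uncertainty.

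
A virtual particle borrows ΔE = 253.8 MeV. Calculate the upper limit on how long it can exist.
1.297 ys

Using the energy-time uncertainty principle:
ΔEΔt ≥ ℏ/2

For a virtual particle borrowing energy ΔE, the maximum lifetime is:
Δt_max = ℏ/(2ΔE)

Converting energy:
ΔE = 253.8 MeV = 4.066e-11 J

Δt_max = (1.055e-34 J·s) / (2 × 4.066e-11 J)
Δt_max = 1.297e-24 s = 1.297 ys

Virtual particles with higher borrowed energy exist for shorter times.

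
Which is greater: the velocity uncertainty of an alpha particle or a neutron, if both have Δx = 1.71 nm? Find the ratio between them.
The neutron has the larger minimum velocity uncertainty, by a ratio of 4.0.

For both particles, Δp_min = ℏ/(2Δx) = 3.084e-26 kg·m/s (same for both).

The velocity uncertainty is Δv = Δp/m:
- alpha particle: Δv = 3.084e-26 / 6.645e-27 = 4.641e+00 m/s = 4.641 m/s
- neutron: Δv = 3.084e-26 / 1.675e-27 = 1.841e+01 m/s = 18.410 m/s

Ratio: 1.841e+01 / 4.641e+00 = 4.0

The lighter particle has larger velocity uncertainty because Δv ∝ 1/m.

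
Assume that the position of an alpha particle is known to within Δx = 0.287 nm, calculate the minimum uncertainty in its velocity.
27.650 m/s

Using the Heisenberg uncertainty principle and Δp = mΔv:
ΔxΔp ≥ ℏ/2
Δx(mΔv) ≥ ℏ/2

The minimum uncertainty in velocity is:
Δv_min = ℏ/(2mΔx)
Δv_min = (1.055e-34 J·s) / (2 × 6.645e-27 kg × 2.870e-10 m)
Δv_min = 2.765e+01 m/s = 27.650 m/s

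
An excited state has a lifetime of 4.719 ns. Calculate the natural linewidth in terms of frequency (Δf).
16.863 MHz

Using the energy-time uncertainty principle and E = hf:
ΔEΔt ≥ ℏ/2
hΔf·Δt ≥ ℏ/2

The minimum frequency uncertainty is:
Δf = ℏ/(2hτ) = 1/(4πτ)
Δf = 1/(4π × 4.719e-09 s)
Δf = 1.686e+07 Hz = 16.863 MHz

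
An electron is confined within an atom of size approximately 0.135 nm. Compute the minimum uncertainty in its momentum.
3.906 × 10^-25 kg·m/s

Using the Heisenberg uncertainty principle:
ΔxΔp ≥ ℏ/2

With Δx ≈ L = 1.350e-10 m (the confinement size):
Δp_min = ℏ/(2Δx)
Δp_min = (1.055e-34 J·s) / (2 × 1.350e-10 m)
Δp_min = 3.906e-25 kg·m/s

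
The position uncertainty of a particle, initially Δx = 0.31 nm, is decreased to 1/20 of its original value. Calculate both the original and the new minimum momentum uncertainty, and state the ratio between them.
Original Δp_min = 1.701 × 10^-25 kg·m/s; new Δp'_min = 3.402 × 10^-24 kg·m/s; ratio Δp'_min/Δp_min = 20.

From the uncertainty principle ΔxΔp ≥ ℏ/2, the minimum momentum uncertainty is Δp_min = ℏ/(2Δx).

Original (Δx = 0.31 nm = 3.100e-10 m):
Δp_min = (1.055e-34 J·s)/(2 × 3.100e-10 m) = 1.701e-25 kg·m/s

When Δx → (1/20)Δx:
Δp'_min = ℏ/(2 × (1/20)Δx) = 20 × ℏ/(2Δx) = 20 × Δp_min
Δp'_min = 20 × 1.701e-25 kg·m/s = 3.402e-24 kg·m/s

Since Δp_min ∝ 1/Δx, when Δx is decreased to 1/20 of its original value, Δp_min increases to 20 times its original value.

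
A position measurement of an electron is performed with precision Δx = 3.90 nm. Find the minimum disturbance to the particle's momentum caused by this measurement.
1.352 × 10^-26 kg·m/s

The uncertainty principle implies that measuring position disturbs momentum:
ΔxΔp ≥ ℏ/2

When we measure position with precision Δx, we necessarily introduce a momentum uncertainty:
Δp ≥ ℏ/(2Δx)
Δp_min = (1.055e-34 J·s) / (2 × 3.900e-09 m)
Δp_min = 1.352e-26 kg·m/s

The more precisely we measure position, the greater the momentum disturbance.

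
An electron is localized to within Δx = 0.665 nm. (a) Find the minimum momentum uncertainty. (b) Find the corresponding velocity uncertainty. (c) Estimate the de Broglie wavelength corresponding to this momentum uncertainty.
(a) Δp_min = 7.929 × 10^-26 kg·m/s
(b) Δv_min = 87.043 km/s
(c) λ_dB = 8.357 nm

Step-by-step:

(a) From the uncertainty principle:
Δp_min = ℏ/(2Δx) = (1.055e-34 J·s)/(2 × 6.650e-10 m) = 7.929e-26 kg·m/s

(b) The velocity uncertainty:
Δv = Δp/m = (7.929e-26 kg·m/s)/(9.109e-31 kg) = 8.704e+04 m/s = 87.043 km/s

(c) The de Broglie wavelength for this momentum:
λ = h/p = (6.626e-34 J·s)/(7.929e-26 kg·m/s) = 8.357e-09 m = 8.357 nm

Note: The de Broglie wavelength is comparable to the localization size, as expected from wave-particle duality.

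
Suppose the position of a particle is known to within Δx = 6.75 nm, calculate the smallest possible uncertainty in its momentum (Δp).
7.812 × 10^-27 kg·m/s

Using the Heisenberg uncertainty principle:
ΔxΔp ≥ ℏ/2

The minimum uncertainty in momentum is:
Δp_min = ℏ/(2Δx)
Δp_min = (1.055e-34 J·s) / (2 × 6.750e-09 m)
Δp_min = 7.812e-27 kg·m/s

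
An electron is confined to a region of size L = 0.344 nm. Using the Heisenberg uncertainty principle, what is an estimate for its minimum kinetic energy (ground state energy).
80.491 meV

Using the uncertainty principle to estimate ground state energy:

1. The position uncertainty is approximately the confinement size:
   Δx ≈ L = 3.440e-10 m

2. From ΔxΔp ≥ ℏ/2, the minimum momentum uncertainty is:
   Δp ≈ ℏ/(2L) = 1.533e-25 kg·m/s

3. The kinetic energy is approximately:
   KE ≈ (Δp)²/(2m) = (1.533e-25)²/(2 × 9.109e-31 kg)
   KE ≈ 1.290e-20 J = 80.491 meV

This is an order-of-magnitude estimate of the ground state energy.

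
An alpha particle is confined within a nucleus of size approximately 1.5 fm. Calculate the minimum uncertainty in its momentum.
3.515 × 10^-20 kg·m/s

Using the Heisenberg uncertainty principle:
ΔxΔp ≥ ℏ/2

With Δx ≈ L = 1.500e-15 m (the confinement size):
Δp_min = ℏ/(2Δx)
Δp_min = (1.055e-34 J·s) / (2 × 1.500e-15 m)
Δp_min = 3.515e-20 kg·m/s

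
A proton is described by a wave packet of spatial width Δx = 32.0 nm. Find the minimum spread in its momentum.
1.648 × 10^-27 kg·m/s

For a wave packet, the spatial width Δx and momentum spread Δp are related by the uncertainty principle:
ΔxΔp ≥ ℏ/2

The minimum momentum spread is:
Δp_min = ℏ/(2Δx)
Δp_min = (1.055e-34 J·s) / (2 × 3.200e-08 m)
Δp_min = 1.648e-27 kg·m/s

A wave packet cannot have both a well-defined position and well-defined momentum.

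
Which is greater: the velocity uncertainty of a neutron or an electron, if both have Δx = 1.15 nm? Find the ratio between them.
The electron has the larger minimum velocity uncertainty, by a ratio of 1838.7.

For both particles, Δp_min = ℏ/(2Δx) = 4.585e-26 kg·m/s (same for both).

The velocity uncertainty is Δv = Δp/m:
- neutron: Δv = 4.585e-26 / 1.675e-27 = 2.737e+01 m/s = 27.375 m/s
- electron: Δv = 4.585e-26 / 9.109e-31 = 5.033e+04 m/s = 50.334 km/s

Ratio: 5.033e+04 / 2.737e+01 = 1838.7

The lighter particle has larger velocity uncertainty because Δv ∝ 1/m.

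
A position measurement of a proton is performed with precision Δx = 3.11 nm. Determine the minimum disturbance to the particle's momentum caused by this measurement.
1.695 × 10^-26 kg·m/s

The uncertainty principle implies that measuring position disturbs momentum:
ΔxΔp ≥ ℏ/2

When we measure position with precision Δx, we necessarily introduce a momentum uncertainty:
Δp ≥ ℏ/(2Δx)
Δp_min = (1.055e-34 J·s) / (2 × 3.110e-09 m)
Δp_min = 1.695e-26 kg·m/s

The more precisely we measure position, the greater the momentum disturbance.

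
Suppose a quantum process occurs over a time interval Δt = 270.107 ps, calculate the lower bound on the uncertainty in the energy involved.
1.218 μeV

Using the energy-time uncertainty principle:
ΔEΔt ≥ ℏ/2

The minimum uncertainty in energy is:
ΔE_min = ℏ/(2Δt)
ΔE_min = (1.055e-34 J·s) / (2 × 2.701e-10 s)
ΔE_min = 1.952e-25 J = 1.218 μeV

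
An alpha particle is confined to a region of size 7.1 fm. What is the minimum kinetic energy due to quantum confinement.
25.904 keV

Using the uncertainty principle:

1. Position uncertainty: Δx ≈ 7.100e-15 m
2. Minimum momentum uncertainty: Δp = ℏ/(2Δx) = 7.427e-21 kg·m/s
3. Minimum kinetic energy:
   KE = (Δp)²/(2m) = (7.427e-21)²/(2 × 6.645e-27 kg)
   KE = 4.150e-15 J = 25.904 keV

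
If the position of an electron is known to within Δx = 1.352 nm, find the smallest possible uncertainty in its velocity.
42.813 km/s

Using the Heisenberg uncertainty principle and Δp = mΔv:
ΔxΔp ≥ ℏ/2
Δx(mΔv) ≥ ℏ/2

The minimum uncertainty in velocity is:
Δv_min = ℏ/(2mΔx)
Δv_min = (1.055e-34 J·s) / (2 × 9.109e-31 kg × 1.352e-09 m)
Δv_min = 4.281e+04 m/s = 42.813 km/s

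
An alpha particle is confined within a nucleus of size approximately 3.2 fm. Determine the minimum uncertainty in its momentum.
1.648 × 10^-20 kg·m/s

Using the Heisenberg uncertainty principle:
ΔxΔp ≥ ℏ/2

With Δx ≈ L = 3.200e-15 m (the confinement size):
Δp_min = ℏ/(2Δx)
Δp_min = (1.055e-34 J·s) / (2 × 3.200e-15 m)
Δp_min = 1.648e-20 kg·m/s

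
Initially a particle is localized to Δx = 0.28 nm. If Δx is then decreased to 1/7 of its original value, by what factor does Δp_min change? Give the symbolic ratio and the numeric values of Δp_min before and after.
Original Δp_min = 1.883 × 10^-25 kg·m/s; new Δp'_min = 1.318 × 10^-24 kg·m/s; ratio Δp'_min/Δp_min = 7.

From the uncertainty principle ΔxΔp ≥ ℏ/2, the minimum momentum uncertainty is Δp_min = ℏ/(2Δx).

Original (Δx = 0.28 nm = 2.800e-10 m):
Δp_min = (1.055e-34 J·s)/(2 × 2.800e-10 m) = 1.883e-25 kg·m/s

When Δx → (1/7)Δx:
Δp'_min = ℏ/(2 × (1/7)Δx) = 7 × ℏ/(2Δx) = 7 × Δp_min
Δp'_min = 7 × 1.883e-25 kg·m/s = 1.318e-24 kg·m/s

Since Δp_min ∝ 1/Δx, when Δx is decreased to 1/7 of its original value, Δp_min increases to 7 times its original value.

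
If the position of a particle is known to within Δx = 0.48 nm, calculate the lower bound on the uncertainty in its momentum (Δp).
1.099 × 10^-25 kg·m/s

Using the Heisenberg uncertainty principle:
ΔxΔp ≥ ℏ/2

The minimum uncertainty in momentum is:
Δp_min = ℏ/(2Δx)
Δp_min = (1.055e-34 J·s) / (2 × 4.800e-10 m)
Δp_min = 1.099e-25 kg·m/s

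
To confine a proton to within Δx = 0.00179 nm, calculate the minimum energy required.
1.619 eV

Localizing a particle requires giving it sufficient momentum uncertainty:

1. From uncertainty principle: Δp ≥ ℏ/(2Δx)
   Δp_min = (1.055e-34 J·s) / (2 × 1.790e-12 m)
   Δp_min = 2.946e-23 kg·m/s

2. This momentum uncertainty corresponds to kinetic energy:
   KE ≈ (Δp)²/(2m) = (2.946e-23)²/(2 × 1.673e-27 kg)
   KE = 2.594e-19 J = 1.619 eV

Tighter localization requires more energy.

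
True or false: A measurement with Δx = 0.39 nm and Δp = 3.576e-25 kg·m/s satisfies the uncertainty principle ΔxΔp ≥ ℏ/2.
Yes, it satisfies the uncertainty principle.

Calculate the product ΔxΔp:
ΔxΔp = (3.900e-10 m) × (3.576e-25 kg·m/s)
ΔxΔp = 1.395e-34 J·s

Compare to the minimum allowed value ℏ/2:
ℏ/2 = 5.273e-35 J·s

Since ΔxΔp = 1.395e-34 J·s ≥ 5.273e-35 J·s = ℏ/2,
the measurement satisfies the uncertainty principle.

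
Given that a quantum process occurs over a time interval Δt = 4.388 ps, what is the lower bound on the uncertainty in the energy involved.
75.001 μeV

Using the energy-time uncertainty principle:
ΔEΔt ≥ ℏ/2

The minimum uncertainty in energy is:
ΔE_min = ℏ/(2Δt)
ΔE_min = (1.055e-34 J·s) / (2 × 4.388e-12 s)
ΔE_min = 1.202e-23 J = 75.001 μeV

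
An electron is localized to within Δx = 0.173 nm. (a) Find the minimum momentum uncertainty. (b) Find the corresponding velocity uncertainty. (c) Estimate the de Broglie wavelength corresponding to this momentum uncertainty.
(a) Δp_min = 3.048 × 10^-25 kg·m/s
(b) Δv_min = 334.589 km/s
(c) λ_dB = 2.174 nm

Step-by-step:

(a) From the uncertainty principle:
Δp_min = ℏ/(2Δx) = (1.055e-34 J·s)/(2 × 1.730e-10 m) = 3.048e-25 kg·m/s

(b) The velocity uncertainty:
Δv = Δp/m = (3.048e-25 kg·m/s)/(9.109e-31 kg) = 3.346e+05 m/s = 334.589 km/s

(c) The de Broglie wavelength for this momentum:
λ = h/p = (6.626e-34 J·s)/(3.048e-25 kg·m/s) = 2.174e-09 m = 2.174 nm

Note: The de Broglie wavelength is comparable to the localization size, as expected from wave-particle duality.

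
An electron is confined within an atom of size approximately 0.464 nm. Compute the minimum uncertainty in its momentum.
1.136 × 10^-25 kg·m/s

Using the Heisenberg uncertainty principle:
ΔxΔp ≥ ℏ/2

With Δx ≈ L = 4.640e-10 m (the confinement size):
Δp_min = ℏ/(2Δx)
Δp_min = (1.055e-34 J·s) / (2 × 4.640e-10 m)
Δp_min = 1.136e-25 kg·m/s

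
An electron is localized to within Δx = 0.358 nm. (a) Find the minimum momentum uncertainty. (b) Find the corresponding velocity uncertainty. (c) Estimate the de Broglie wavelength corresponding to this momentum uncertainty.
(a) Δp_min = 1.473 × 10^-25 kg·m/s
(b) Δv_min = 161.687 km/s
(c) λ_dB = 4.499 nm

Step-by-step:

(a) From the uncertainty principle:
Δp_min = ℏ/(2Δx) = (1.055e-34 J·s)/(2 × 3.580e-10 m) = 1.473e-25 kg·m/s

(b) The velocity uncertainty:
Δv = Δp/m = (1.473e-25 kg·m/s)/(9.109e-31 kg) = 1.617e+05 m/s = 161.687 km/s

(c) The de Broglie wavelength for this momentum:
λ = h/p = (6.626e-34 J·s)/(1.473e-25 kg·m/s) = 4.499e-09 m = 4.499 nm

Note: The de Broglie wavelength is comparable to the localization size, as expected from wave-particle duality.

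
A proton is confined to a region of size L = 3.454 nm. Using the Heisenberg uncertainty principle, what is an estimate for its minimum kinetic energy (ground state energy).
434.820 neV

Using the uncertainty principle to estimate ground state energy:

1. The position uncertainty is approximately the confinement size:
   Δx ≈ L = 3.454e-09 m

2. From ΔxΔp ≥ ℏ/2, the minimum momentum uncertainty is:
   Δp ≈ ℏ/(2L) = 1.527e-26 kg·m/s

3. The kinetic energy is approximately:
   KE ≈ (Δp)²/(2m) = (1.527e-26)²/(2 × 1.673e-27 kg)
   KE ≈ 6.967e-26 J = 434.820 neV

This is an order-of-magnitude estimate of the ground state energy.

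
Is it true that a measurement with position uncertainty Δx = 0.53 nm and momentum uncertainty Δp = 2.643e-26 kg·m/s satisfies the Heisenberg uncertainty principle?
No, it violates the uncertainty principle (impossible measurement).

Calculate the product ΔxΔp:
ΔxΔp = (5.300e-10 m) × (2.643e-26 kg·m/s)
ΔxΔp = 1.401e-35 J·s

Compare to the minimum allowed value ℏ/2:
ℏ/2 = 5.273e-35 J·s

Since ΔxΔp = 1.401e-35 J·s < 5.273e-35 J·s = ℏ/2,
the measurement violates the uncertainty principle.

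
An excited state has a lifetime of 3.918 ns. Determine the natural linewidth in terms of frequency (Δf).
20.311 MHz

Using the energy-time uncertainty principle and E = hf:
ΔEΔt ≥ ℏ/2
hΔf·Δt ≥ ℏ/2

The minimum frequency uncertainty is:
Δf = ℏ/(2hτ) = 1/(4πτ)
Δf = 1/(4π × 3.918e-09 s)
Δf = 2.031e+07 Hz = 20.311 MHz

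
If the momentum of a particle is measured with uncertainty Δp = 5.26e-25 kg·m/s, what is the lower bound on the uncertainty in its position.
100.244 pm

Using the Heisenberg uncertainty principle:
ΔxΔp ≥ ℏ/2

The minimum uncertainty in position is:
Δx_min = ℏ/(2Δp)
Δx_min = (1.055e-34 J·s) / (2 × 5.260e-25 kg·m/s)
Δx_min = 1.002e-10 m = 100.244 pm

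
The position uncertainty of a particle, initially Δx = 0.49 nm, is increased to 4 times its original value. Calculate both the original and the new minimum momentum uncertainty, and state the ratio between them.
Original Δp_min = 1.076 × 10^-25 kg·m/s; new Δp'_min = 2.690 × 10^-26 kg·m/s; ratio Δp'_min/Δp_min = 1/4.

From the uncertainty principle ΔxΔp ≥ ℏ/2, the minimum momentum uncertainty is Δp_min = ℏ/(2Δx).

Original (Δx = 0.49 nm = 4.900e-10 m):
Δp_min = (1.055e-34 J·s)/(2 × 4.900e-10 m) = 1.076e-25 kg·m/s

When Δx → 4Δx:
Δp'_min = ℏ/(2 × 4Δx) = (1/4) × ℏ/(2Δx) = (1/4) × Δp_min
Δp'_min = 1/4 × 1.076e-25 kg·m/s = 2.690e-26 kg·m/s

Since Δp_min ∝ 1/Δx, when Δx is increased to 4 times its original value, Δp_min decreases to 1/4 of its original value.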